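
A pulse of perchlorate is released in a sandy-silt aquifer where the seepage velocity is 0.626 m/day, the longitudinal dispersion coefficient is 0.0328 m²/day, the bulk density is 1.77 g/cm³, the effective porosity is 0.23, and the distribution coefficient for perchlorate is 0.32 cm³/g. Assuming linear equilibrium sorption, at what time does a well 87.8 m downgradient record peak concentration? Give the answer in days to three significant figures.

485 days

Retardation factor R = 1 + ρ_b·K_d/n = 1 + 1.77 × 0.32/0.23 = 3.463.
Sorption retards both mechanisms: v_R = v/R = 0.1808 m/day, D_R = D/R = 0.009472 m²/day.
Peak time from v_R²t² + 2D_R t − x² = 0: t = (√(D_R² + v_R²x²) − D_R)/v_R².
√(D_R² + v_R²x²) = √(0.009472² + 0.1808² × 87.8²) = 15.87; v_R² = 0.03269.
t = (15.87 − 0.009472)/0.03269 = 485 days.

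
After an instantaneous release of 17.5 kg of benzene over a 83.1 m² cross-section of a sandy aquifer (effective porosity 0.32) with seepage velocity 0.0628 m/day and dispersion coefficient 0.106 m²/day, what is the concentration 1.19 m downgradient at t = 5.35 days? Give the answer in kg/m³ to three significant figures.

For an instantaneous plane source, C(x,t) = M/(n_e·A·√(4πDt)) · exp(−(x−vt)²/(4Dt)), with n_e·A the pore (flow) area.
Plume center vt = 0.0628 × 5.35 = 0.33598 m, so the well at 1.19 m is 0.85402 m downgradient of the peak.
√(4πDt) = 2.670 m, giving peak height M/(n_e·A·√(4πDt)) = 17.5/(0.32 × 83.1 × 2.670) = 0.2465 kg/m³.
(x−vt)²/(4Dt) = (0.85402)²/(4 × 0.106 × 5.35) = 0.3215; exp(−0.3215) = 0.7251.
C = 0.2465 × 0.7251 = 0.179 kg/m³.

0.179 kg/m³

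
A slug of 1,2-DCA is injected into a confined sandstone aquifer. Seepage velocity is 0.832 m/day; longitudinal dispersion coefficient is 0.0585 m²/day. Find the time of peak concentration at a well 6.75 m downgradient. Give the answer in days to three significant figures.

For the 1D instantaneous-source solution, setting ∂C/∂t = 0 at fixed x gives v²t² + 2Dt − x² = 0, so t = (√(D² + v²x²) − D)/v².
√(D² + v²x²) = √(0.0585² + 0.832² × 6.75²) = 5.616; v² = 0.692224.
t = (5.616 − 0.0585)/0.692224 = 8.03 days (vs. the pure-advection estimate x/v = 8.11 d).

8.03 days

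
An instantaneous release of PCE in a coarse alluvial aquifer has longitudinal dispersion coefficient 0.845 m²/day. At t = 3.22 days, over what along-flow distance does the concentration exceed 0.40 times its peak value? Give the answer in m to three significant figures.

The plume is Gaussian with σ = √(2Dt) = √(2 × 0.845 × 3.22) = 2.333 m.
C/C_peak = exp(−Δx²/(2σ²)) = 0.40 ⇒ Δx = σ·√(−2 ln 0.40) = 2.333 × 1.354 = 3.159 m.
Width = 2Δx = 6.32 m.

6.32 m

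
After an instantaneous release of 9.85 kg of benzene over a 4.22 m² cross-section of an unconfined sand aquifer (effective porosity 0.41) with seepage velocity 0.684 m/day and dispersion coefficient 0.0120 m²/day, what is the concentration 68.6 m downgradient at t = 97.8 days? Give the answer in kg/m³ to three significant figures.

For an instantaneous plane source, C(x,t) = M/(n_e·A·√(4πDt)) · exp(−(x−vt)²/(4Dt)), with n_e·A the pore (flow) area.
Plume center vt = 0.684 × 97.8 = 66.8952 m, so the well at 68.6 m is 1.7048 m downgradient of the peak.
√(4πDt) = 3.840 m, giving peak height M/(n_e·A·√(4πDt)) = 9.85/(0.41 × 4.22 × 3.840) = 1.483 kg/m³.
(x−vt)²/(4Dt) = (1.7048)²/(4 × 0.0120 × 97.8) = 0.6191; exp(−0.6191) = 0.5384.
C = 1.483 × 0.5384 = 0.798 kg/m³.

0.798 kg/m³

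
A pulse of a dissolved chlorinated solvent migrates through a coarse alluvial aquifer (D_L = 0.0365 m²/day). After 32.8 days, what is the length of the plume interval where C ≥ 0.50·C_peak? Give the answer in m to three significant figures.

The plume is Gaussian with σ = √(2Dt) = √(2 × 0.0365 × 32.8) = 1.547 m.
C/C_peak = exp(−Δx²/(2σ²)) = 0.50 ⇒ Δx = σ·√(−2 ln 0.50) = 1.547 × 1.177 = 1.821 m.
Width = 2Δx = 3.64 m.

3.64 m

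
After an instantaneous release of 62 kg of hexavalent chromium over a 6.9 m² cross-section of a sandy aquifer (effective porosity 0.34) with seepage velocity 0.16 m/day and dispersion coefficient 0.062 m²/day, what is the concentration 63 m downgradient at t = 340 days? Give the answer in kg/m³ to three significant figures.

0.675 kg/m³

For an instantaneous plane source, C(x,t) = M/(n_e·A·√(4πDt)) · exp(−(x−vt)²/(4Dt)), with n_e·A the pore (flow) area.
Plume center vt = 0.16 × 340 = 54.4 m, so the well at 63 m is 8.6 m downgradient of the peak.
√(4πDt) = 16.28 m, giving peak height M/(n_e·A·√(4πDt)) = 62/(0.34 × 6.9 × 16.28) = 1.623 kg/m³.
(x−vt)²/(4Dt) = (8.6)²/(4 × 0.062 × 340) = 0.8771; exp(−0.8771) = 0.4160.
C = 1.623 × 0.4160 = 0.675 kg/m³.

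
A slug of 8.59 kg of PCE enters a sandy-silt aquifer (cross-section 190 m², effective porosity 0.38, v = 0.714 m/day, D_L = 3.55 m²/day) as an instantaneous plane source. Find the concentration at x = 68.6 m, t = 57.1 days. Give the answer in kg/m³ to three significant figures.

For an instantaneous plane source, C(x,t) = M/(n_e·A·√(4πDt)) · exp(−(x−vt)²/(4Dt)), with n_e·A the pore (flow) area.
Plume center vt = 0.714 × 57.1 = 40.7694 m, so the well at 68.6 m is 27.8306 m downgradient of the peak.
√(4πDt) = 50.47 m, giving peak height M/(n_e·A·√(4πDt)) = 8.59/(0.38 × 190 × 50.47) = 0.002357 kg/m³.
(x−vt)²/(4Dt) = (27.8306)²/(4 × 3.55 × 57.1) = 0.9553; exp(−0.9553) = 0.3847.
C = 0.002357 × 0.3847 = 0.000907 kg/m³.

0.000907 kg/m³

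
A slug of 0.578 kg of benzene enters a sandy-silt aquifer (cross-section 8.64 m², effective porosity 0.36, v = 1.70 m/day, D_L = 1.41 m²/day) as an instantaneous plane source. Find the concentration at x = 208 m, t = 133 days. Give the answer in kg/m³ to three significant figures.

For an instantaneous plane source, C(x,t) = M/(n_e·A·√(4πDt)) · exp(−(x−vt)²/(4Dt)), with n_e·A the pore (flow) area.
Plume center vt = 1.70 × 133 = 226.1 m, so the well at 208 m is 18.1 m upgradient of the peak.
√(4πDt) = 48.54 m, giving peak height M/(n_e·A·√(4πDt)) = 0.578/(0.36 × 8.64 × 48.54) = 0.003828 kg/m³.
(x−vt)²/(4Dt) = (-18.1)²/(4 × 1.41 × 133) = 0.4367; exp(−0.4367) = 0.6462.
C = 0.003828 × 0.6462 = 0.00247 kg/m³.

0.00247 kg/m³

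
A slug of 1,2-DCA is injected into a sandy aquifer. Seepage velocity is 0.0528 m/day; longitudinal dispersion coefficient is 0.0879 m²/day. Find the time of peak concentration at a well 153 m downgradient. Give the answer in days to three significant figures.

2870 days

For the 1D instantaneous-source solution, setting ∂C/∂t = 0 at fixed x gives v²t² + 2Dt − x² = 0, so t = (√(D² + v²x²) − D)/v².
√(D² + v²x²) = √(0.0879² + 0.0528² × 153²) = 8.079; v² = 0.00278784.
t = (8.079 − 0.0879)/0.00278784 = 2870 days (vs. the pure-advection estimate x/v = 2900 d).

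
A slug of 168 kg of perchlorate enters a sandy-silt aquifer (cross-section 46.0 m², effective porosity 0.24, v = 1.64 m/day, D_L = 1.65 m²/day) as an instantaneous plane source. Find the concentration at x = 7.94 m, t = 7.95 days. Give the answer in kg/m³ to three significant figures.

For an instantaneous plane source, C(x,t) = M/(n_e·A·√(4πDt)) · exp(−(x−vt)²/(4Dt)), with n_e·A the pore (flow) area.
Plume center vt = 1.64 × 7.95 = 13.038 m, so the well at 7.94 m is 5.098 m upgradient of the peak.
√(4πDt) = 12.84 m, giving peak height M/(n_e·A·√(4πDt)) = 168/(0.24 × 46.0 × 12.84) = 1.185 kg/m³.
(x−vt)²/(4Dt) = (-5.098)²/(4 × 1.65 × 7.95) = 0.4953; exp(−0.4953) = 0.6094.
C = 1.185 × 0.6094 = 0.722 kg/m³.

0.722 kg/m³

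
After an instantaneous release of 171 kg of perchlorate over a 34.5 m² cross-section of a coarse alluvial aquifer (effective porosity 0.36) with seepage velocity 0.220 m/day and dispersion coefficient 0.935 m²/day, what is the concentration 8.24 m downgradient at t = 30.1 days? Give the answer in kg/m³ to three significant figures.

0.715 kg/m³

For an instantaneous plane source, C(x,t) = M/(n_e·A·√(4πDt)) · exp(−(x−vt)²/(4Dt)), with n_e·A the pore (flow) area.
Plume center vt = 0.220 × 30.1 = 6.622 m, so the well at 8.24 m is 1.618 m downgradient of the peak.
√(4πDt) = 18.81 m, giving peak height M/(n_e·A·√(4πDt)) = 171/(0.36 × 34.5 × 18.81) = 0.7320 kg/m³.
(x−vt)²/(4Dt) = (1.618)²/(4 × 0.935 × 30.1) = 0.02326; exp(−0.02326) = 0.9770.
C = 0.7320 × 0.9770 = 0.715 kg/m³.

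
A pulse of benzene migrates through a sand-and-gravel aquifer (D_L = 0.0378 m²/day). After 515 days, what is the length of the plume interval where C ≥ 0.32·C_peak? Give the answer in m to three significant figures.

18.8 m

The plume is Gaussian with σ = √(2Dt) = √(2 × 0.0378 × 515) = 6.240 m.
C/C_peak = exp(−Δx²/(2σ²)) = 0.32 ⇒ Δx = σ·√(−2 ln 0.32) = 6.240 × 1.510 = 9.422 m.
Width = 2Δx = 18.8 m.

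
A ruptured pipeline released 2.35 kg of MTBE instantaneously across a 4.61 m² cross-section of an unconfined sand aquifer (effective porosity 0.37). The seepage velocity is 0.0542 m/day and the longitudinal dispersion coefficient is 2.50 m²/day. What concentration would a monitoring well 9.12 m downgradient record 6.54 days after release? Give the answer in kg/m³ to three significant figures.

0.0297 kg/m³

For an instantaneous plane source, C(x,t) = M/(n_e·A·√(4πDt)) · exp(−(x−vt)²/(4Dt)), with n_e·A the pore (flow) area.
Plume center vt = 0.0542 × 6.54 = 0.354468 m, so the well at 9.12 m is 8.765532 m downgradient of the peak.
√(4πDt) = 14.33 m, giving peak height M/(n_e·A·√(4πDt)) = 2.35/(0.37 × 4.61 × 14.33) = 0.09614 kg/m³.
(x−vt)²/(4Dt) = (8.765532)²/(4 × 2.50 × 6.54) = 1.175; exp(−1.175) = 0.3088.
C = 0.09614 × 0.3088 = 0.0297 kg/m³.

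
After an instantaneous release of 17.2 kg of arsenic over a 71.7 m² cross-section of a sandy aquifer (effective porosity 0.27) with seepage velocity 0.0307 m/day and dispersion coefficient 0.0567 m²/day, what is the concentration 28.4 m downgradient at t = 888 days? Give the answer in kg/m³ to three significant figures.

For an instantaneous plane source, C(x,t) = M/(n_e·A·√(4πDt)) · exp(−(x−vt)²/(4Dt)), with n_e·A the pore (flow) area.
Plume center vt = 0.0307 × 888 = 27.2616 m, so the well at 28.4 m is 1.1384 m downgradient of the peak.
√(4πDt) = 25.15 m, giving peak height M/(n_e·A·√(4πDt)) = 17.2/(0.27 × 71.7 × 25.15) = 0.03533 kg/m³.
(x−vt)²/(4Dt) = (1.1384)²/(4 × 0.0567 × 888) = 0.006435; exp(−0.006435) = 0.9936.
C = 0.03533 × 0.9936 = 0.0351 kg/m³.

0.0351 kg/m³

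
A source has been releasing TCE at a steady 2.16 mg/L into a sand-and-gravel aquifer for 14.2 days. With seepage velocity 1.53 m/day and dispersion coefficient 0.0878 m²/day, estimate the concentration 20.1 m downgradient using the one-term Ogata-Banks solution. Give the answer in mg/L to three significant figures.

For a continuous step input, C/C₀ ≈ ½·erfc((x−vt)/(2√(Dt))).
vt = 1.53 × 14.2 = 21.726 m and 2√(Dt) = 2√(0.0878 × 14.2) = 2.233 m.
Argument (x−vt)/(2√(Dt)) = (20.1 − 21.726)/2.233 = -0.7282; ½·erfc(-0.7282) = 0.8485.
C = 2.16 × 0.8485 = 1.83 mg/L.

1.83 mg/L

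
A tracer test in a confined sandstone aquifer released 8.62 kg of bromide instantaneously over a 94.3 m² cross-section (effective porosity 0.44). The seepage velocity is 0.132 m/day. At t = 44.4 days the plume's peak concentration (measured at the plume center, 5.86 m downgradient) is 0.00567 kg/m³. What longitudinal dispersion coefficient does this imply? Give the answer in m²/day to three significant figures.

2.41 m²/day

At the plume center C_max = M/(n_e·A·√(4πDt)), so D = M²/(4πt·(n_e·A·C_max)²).
n_e·A·C_max = 0.44 × 94.3 × 0.00567 = 0.2353 kg/m.
D = 8.62²/(4π × 44.4 × 0.2353²) = 2.41 m²/day.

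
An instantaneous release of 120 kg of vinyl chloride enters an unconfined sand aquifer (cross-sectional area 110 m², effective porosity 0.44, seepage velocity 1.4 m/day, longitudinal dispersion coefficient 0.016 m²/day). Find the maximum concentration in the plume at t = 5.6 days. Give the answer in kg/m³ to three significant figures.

The peak of an instantaneous 1D plume sits at x = vt; there the Gaussian factor is 1 and C_max = M/(n_e·A·√(4πDt)), where n_e·A is the pore area the mass is dissolved in.
√(4πDt) = √(4π × 0.016 × 5.6) = 1.061 m, so C_max = 120/(0.44 × 110 × 1.061) = 2.34 kg/m³.

2.34 kg/m³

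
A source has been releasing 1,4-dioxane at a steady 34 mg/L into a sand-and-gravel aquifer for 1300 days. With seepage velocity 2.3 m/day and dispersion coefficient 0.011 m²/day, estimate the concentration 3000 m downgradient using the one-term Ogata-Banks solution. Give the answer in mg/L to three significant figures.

1.05 mg/L

For a continuous step input, C/C₀ ≈ ½·erfc((x−vt)/(2√(Dt))).
vt = 2.3 × 1300 = 2990 m and 2√(Dt) = 2√(0.011 × 1300) = 7.563 m.
Argument (x−vt)/(2√(Dt)) = (3000 − 2990)/7.563 = 1.322; ½·erfc(1.322) = 0.03077.
C = 34 × 0.03077 = 1.05 mg/L.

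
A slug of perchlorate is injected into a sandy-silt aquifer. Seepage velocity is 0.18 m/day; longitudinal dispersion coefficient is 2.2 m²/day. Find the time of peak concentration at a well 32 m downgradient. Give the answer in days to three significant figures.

For the 1D instantaneous-source solution, setting ∂C/∂t = 0 at fixed x gives v²t² + 2Dt − x² = 0, so t = (√(D² + v²x²) − D)/v².
√(D² + v²x²) = √(2.2² + 0.18² × 32²) = 6.166; v² = 0.0324.
t = (6.166 − 2.2)/0.0324 = 122 days (vs. the pure-advection estimate x/v = 178 d).

122 days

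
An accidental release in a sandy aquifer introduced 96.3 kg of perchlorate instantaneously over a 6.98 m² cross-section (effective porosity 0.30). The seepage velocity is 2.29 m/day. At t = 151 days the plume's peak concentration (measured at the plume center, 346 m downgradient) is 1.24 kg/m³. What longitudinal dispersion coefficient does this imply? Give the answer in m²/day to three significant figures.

At the plume center C_max = M/(n_e·A·√(4πDt)), so D = M²/(4πt·(n_e·A·C_max)²).
n_e·A·C_max = 0.30 × 6.98 × 1.24 = 2.597 kg/m.
D = 96.3²/(4π × 151 × 2.597²) = 0.725 m²/day.

0.725 m²/day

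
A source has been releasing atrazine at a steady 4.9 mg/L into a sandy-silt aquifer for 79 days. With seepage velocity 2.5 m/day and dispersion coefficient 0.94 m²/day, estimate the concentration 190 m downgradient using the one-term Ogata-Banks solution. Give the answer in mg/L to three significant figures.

3.58 mg/L

For a continuous step input, C/C₀ ≈ ½·erfc((x−vt)/(2√(Dt))).
vt = 2.5 × 79 = 197.5 m and 2√(Dt) = 2√(0.94 × 79) = 17.23 m.
Argument (x−vt)/(2√(Dt)) = (190 − 197.5)/17.23 = -0.4353; ½·erfc(-0.4353) = 0.7309.
C = 4.9 × 0.7309 = 3.58 mg/L.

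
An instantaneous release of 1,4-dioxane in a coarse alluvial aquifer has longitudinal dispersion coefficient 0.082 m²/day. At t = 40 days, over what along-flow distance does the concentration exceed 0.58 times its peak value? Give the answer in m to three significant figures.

5.35 m

The plume is Gaussian with σ = √(2Dt) = √(2 × 0.082 × 40) = 2.561 m.
C/C_peak = exp(−Δx²/(2σ²)) = 0.58 ⇒ Δx = σ·√(−2 ln 0.58) = 2.561 × 1.044 = 2.674 m.
Width = 2Δx = 5.35 m.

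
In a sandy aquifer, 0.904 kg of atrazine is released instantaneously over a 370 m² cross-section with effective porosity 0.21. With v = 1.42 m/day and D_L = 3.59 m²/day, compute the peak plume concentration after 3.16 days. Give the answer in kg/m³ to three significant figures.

The peak of an instantaneous 1D plume sits at x = vt; there the Gaussian factor is 1 and C_max = M/(n_e·A·√(4πDt)), where n_e·A is the pore area the mass is dissolved in.
√(4πDt) = √(4π × 3.59 × 3.16) = 11.94 m, so C_max = 0.904/(0.21 × 370 × 11.94) = 0.000974 kg/m³.

0.000974 kg/m³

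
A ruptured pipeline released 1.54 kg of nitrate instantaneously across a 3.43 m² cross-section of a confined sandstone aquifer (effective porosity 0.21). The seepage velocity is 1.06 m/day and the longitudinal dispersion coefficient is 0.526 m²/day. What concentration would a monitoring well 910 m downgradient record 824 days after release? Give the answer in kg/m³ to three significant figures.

0.0134 kg/m³

For an instantaneous plane source, C(x,t) = M/(n_e·A·√(4πDt)) · exp(−(x−vt)²/(4Dt)), with n_e·A the pore (flow) area.
Plume center vt = 1.06 × 824 = 873.44 m, so the well at 910 m is 36.56 m downgradient of the peak.
√(4πDt) = 73.80 m, giving peak height M/(n_e·A·√(4πDt)) = 1.54/(0.21 × 3.43 × 73.80) = 0.02897 kg/m³.
(x−vt)²/(4Dt) = (36.56)²/(4 × 0.526 × 824) = 0.7710; exp(−0.7710) = 0.4626.
C = 0.02897 × 0.4626 = 0.0134 kg/m³.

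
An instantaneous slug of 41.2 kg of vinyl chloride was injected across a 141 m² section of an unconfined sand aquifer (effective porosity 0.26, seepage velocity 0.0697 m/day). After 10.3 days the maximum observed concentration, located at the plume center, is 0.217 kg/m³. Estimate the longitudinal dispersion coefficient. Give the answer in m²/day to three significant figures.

At the plume center C_max = M/(n_e·A·√(4πDt)), so D = M²/(4πt·(n_e·A·C_max)²).
n_e·A·C_max = 0.26 × 141 × 0.217 = 7.955 kg/m.
D = 41.2²/(4π × 10.3 × 7.955²) = 0.207 m²/day.

0.207 m²/day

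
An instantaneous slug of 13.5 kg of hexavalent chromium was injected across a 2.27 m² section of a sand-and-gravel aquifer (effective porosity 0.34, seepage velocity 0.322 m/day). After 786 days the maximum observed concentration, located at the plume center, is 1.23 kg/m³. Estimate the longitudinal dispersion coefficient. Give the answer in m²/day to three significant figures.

At the plume center C_max = M/(n_e·A·√(4πDt)), so D = M²/(4πt·(n_e·A·C_max)²).
n_e·A·C_max = 0.34 × 2.27 × 1.23 = 0.9493 kg/m.
D = 13.5²/(4π × 786 × 0.9493²) = 0.0205 m²/day.

0.0205 m²/day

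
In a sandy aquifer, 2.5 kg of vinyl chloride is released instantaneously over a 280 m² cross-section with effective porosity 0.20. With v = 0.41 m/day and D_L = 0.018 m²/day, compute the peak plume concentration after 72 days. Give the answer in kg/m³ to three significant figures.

0.0111 kg/m³

The peak of an instantaneous 1D plume sits at x = vt; there the Gaussian factor is 1 and C_max = M/(n_e·A·√(4πDt)), where n_e·A is the pore area the mass is dissolved in.
√(4πDt) = √(4π × 0.018 × 72) = 4.036 m, so C_max = 2.5/(0.20 × 280 × 4.036) = 0.0111 kg/m³.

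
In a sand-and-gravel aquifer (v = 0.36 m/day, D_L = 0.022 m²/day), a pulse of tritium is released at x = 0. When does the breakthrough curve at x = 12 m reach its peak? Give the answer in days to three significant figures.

For the 1D instantaneous-source solution, setting ∂C/∂t = 0 at fixed x gives v²t² + 2Dt − x² = 0, so t = (√(D² + v²x²) − D)/v².
√(D² + v²x²) = √(0.022² + 0.36² × 12²) = 4.320; v² = 0.1296.
t = (4.320 − 0.022)/0.1296 = 33.2 days (vs. the pure-advection estimate x/v = 33.3 d).

33.2 days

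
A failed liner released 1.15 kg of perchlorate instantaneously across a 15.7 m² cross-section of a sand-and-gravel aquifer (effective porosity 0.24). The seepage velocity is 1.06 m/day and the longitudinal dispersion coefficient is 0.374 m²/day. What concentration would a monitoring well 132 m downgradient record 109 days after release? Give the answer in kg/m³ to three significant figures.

For an instantaneous plane source, C(x,t) = M/(n_e·A·√(4πDt)) · exp(−(x−vt)²/(4Dt)), with n_e·A the pore (flow) area.
Plume center vt = 1.06 × 109 = 115.54 m, so the well at 132 m is 16.46 m downgradient of the peak.
√(4πDt) = 22.63 m, giving peak height M/(n_e·A·√(4πDt)) = 1.15/(0.24 × 15.7 × 22.63) = 0.01349 kg/m³.
(x−vt)²/(4Dt) = (16.46)²/(4 × 0.374 × 109) = 1.662; exp(−1.662) = 0.1898.
C = 0.01349 × 0.1898 = 0.00256 kg/m³.

0.00256 kg/m³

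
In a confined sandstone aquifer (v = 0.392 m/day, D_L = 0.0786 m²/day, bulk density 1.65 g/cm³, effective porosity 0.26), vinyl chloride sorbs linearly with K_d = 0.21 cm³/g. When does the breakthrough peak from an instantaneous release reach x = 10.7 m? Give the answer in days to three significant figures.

62.5 days

Retardation factor R = 1 + ρ_b·K_d/n = 1 + 1.65 × 0.21/0.26 = 2.333.
Sorption retards both mechanisms: v_R = v/R = 0.1680 m/day, D_R = D/R = 0.03369 m²/day.
Peak time from v_R²t² + 2D_R t − x² = 0: t = (√(D_R² + v_R²x²) − D_R)/v_R².
√(D_R² + v_R²x²) = √(0.03369² + 0.1680² × 10.7²) = 1.798; v_R² = 0.02822.
t = (1.798 − 0.03369)/0.02822 = 62.5 days.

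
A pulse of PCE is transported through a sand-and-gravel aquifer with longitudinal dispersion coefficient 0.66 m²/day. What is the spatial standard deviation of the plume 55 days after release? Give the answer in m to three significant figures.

Dispersive spreading gives a Gaussian with σ² = 2Dt; advection only shifts the center.
σ = √(2 × 0.66 × 55) = 8.52 m.

8.52 m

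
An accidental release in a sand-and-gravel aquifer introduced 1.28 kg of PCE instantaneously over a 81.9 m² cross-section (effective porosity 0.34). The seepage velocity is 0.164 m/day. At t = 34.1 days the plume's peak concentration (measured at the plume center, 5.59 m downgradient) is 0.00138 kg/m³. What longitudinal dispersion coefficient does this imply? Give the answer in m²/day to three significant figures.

At the plume center C_max = M/(n_e·A·√(4πDt)), so D = M²/(4πt·(n_e·A·C_max)²).
n_e·A·C_max = 0.34 × 81.9 × 0.00138 = 0.03843 kg/m.
D = 1.28²/(4π × 34.1 × 0.03843²) = 2.59 m²/day.

2.59 m²/day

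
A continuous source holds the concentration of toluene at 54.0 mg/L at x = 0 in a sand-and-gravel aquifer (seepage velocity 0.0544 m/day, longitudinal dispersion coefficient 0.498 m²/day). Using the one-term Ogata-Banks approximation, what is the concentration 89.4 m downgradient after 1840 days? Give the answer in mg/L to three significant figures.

For a continuous step input, C/C₀ ≈ ½·erfc((x−vt)/(2√(Dt))).
vt = 0.0544 × 1840 = 100.096 m and 2√(Dt) = 2√(0.498 × 1840) = 60.54 m.
Argument (x−vt)/(2√(Dt)) = (89.4 − 100.096)/60.54 = -0.1767; ½·erfc(-0.1767) = 0.5987.
C = 54.0 × 0.5987 = 32.3 mg/L.

32.3 mg/L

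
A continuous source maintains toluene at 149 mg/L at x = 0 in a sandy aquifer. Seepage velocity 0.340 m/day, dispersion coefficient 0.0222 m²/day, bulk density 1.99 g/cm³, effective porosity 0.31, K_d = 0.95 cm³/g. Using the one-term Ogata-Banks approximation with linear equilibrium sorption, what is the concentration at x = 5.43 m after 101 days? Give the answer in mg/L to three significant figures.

Retardation factor R = 1 + ρ_b·K_d/n = 1 + 1.99 × 0.95/0.31 = 7.098.
Sorption retards both mechanisms: v_R = v/R = 0.04790 m/day, D_R = D/R = 0.003128 m²/day.
v_R·t = 0.04790 × 101 = 4.8379 m; 2√(D_R t) = 1.124 m; argument = (5.43 − 4.8379)/1.124 = 0.5268.
C = C₀ × ½·erfc(0.5268) = 149 × 0.2281 = 34.0 mg/L.

34.0 mg/L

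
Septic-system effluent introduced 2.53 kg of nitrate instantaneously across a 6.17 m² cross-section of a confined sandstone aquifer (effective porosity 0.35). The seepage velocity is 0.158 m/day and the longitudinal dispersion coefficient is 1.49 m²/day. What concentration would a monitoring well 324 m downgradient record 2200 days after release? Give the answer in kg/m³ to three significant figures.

For an instantaneous plane source, C(x,t) = M/(n_e·A·√(4πDt)) · exp(−(x−vt)²/(4Dt)), with n_e·A the pore (flow) area.
Plume center vt = 0.158 × 2200 = 347.6 m, so the well at 324 m is 23.6 m upgradient of the peak.
√(4πDt) = 203.0 m, giving peak height M/(n_e·A·√(4πDt)) = 2.53/(0.35 × 6.17 × 203.0) = 0.005771 kg/m³.
(x−vt)²/(4Dt) = (-23.6)²/(4 × 1.49 × 2200) = 0.04248; exp(−0.04248) = 0.9584.
C = 0.005771 × 0.9584 = 0.00553 kg/m³.

0.00553 kg/m³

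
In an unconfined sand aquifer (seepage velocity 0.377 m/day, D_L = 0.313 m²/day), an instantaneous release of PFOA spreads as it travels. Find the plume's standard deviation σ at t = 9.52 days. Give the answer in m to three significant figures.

Dispersive spreading gives a Gaussian with σ² = 2Dt; advection only shifts the center.
σ = √(2 × 0.313 × 9.52) = 2.44 m.

2.44 m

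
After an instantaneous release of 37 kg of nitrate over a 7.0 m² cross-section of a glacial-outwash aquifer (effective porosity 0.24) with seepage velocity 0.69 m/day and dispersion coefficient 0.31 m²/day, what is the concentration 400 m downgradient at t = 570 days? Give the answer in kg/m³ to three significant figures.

For an instantaneous plane source, C(x,t) = M/(n_e·A·√(4πDt)) · exp(−(x−vt)²/(4Dt)), with n_e·A the pore (flow) area.
Plume center vt = 0.69 × 570 = 393.3 m, so the well at 400 m is 6.7 m downgradient of the peak.
√(4πDt) = 47.12 m, giving peak height M/(n_e·A·√(4πDt)) = 37/(0.24 × 7.0 × 47.12) = 0.4674 kg/m³.
(x−vt)²/(4Dt) = (6.7)²/(4 × 0.31 × 570) = 0.06351; exp(−0.06351) = 0.9385.
C = 0.4674 × 0.9385 = 0.439 kg/m³.

0.439 kg/m³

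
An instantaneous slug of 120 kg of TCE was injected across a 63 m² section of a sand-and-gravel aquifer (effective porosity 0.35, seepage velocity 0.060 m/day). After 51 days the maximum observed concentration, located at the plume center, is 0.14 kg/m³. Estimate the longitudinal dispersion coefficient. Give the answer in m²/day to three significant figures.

At the plume center C_max = M/(n_e·A·√(4πDt)), so D = M²/(4πt·(n_e·A·C_max)²).
n_e·A·C_max = 0.35 × 63 × 0.14 = 3.087 kg/m.
D = 120²/(4π × 51 × 3.087²) = 2.36 m²/day.

2.36 m²/day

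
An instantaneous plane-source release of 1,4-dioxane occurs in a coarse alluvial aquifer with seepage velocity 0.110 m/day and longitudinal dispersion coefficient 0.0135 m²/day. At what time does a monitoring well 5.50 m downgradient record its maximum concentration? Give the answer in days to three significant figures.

For the 1D instantaneous-source solution, setting ∂C/∂t = 0 at fixed x gives v²t² + 2Dt − x² = 0, so t = (√(D² + v²x²) − D)/v².
√(D² + v²x²) = √(0.0135² + 0.110² × 5.50²) = 0.6052; v² = 0.0121.
t = (0.6052 − 0.0135)/0.0121 = 48.9 days (vs. the pure-advection estimate x/v = 50.0 d).

48.9 days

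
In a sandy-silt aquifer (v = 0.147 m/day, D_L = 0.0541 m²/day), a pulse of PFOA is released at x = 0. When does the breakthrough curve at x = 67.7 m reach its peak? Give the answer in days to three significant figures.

For the 1D instantaneous-source solution, setting ∂C/∂t = 0 at fixed x gives v²t² + 2Dt − x² = 0, so t = (√(D² + v²x²) − D)/v².
√(D² + v²x²) = √(0.0541² + 0.147² × 67.7²) = 9.952; v² = 0.021609.
t = (9.952 − 0.0541)/0.021609 = 458 days (vs. the pure-advection estimate x/v = 461 d).

458 days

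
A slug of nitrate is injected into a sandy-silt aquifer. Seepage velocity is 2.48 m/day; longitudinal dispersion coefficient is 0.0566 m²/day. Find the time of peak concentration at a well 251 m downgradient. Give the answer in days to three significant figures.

For the 1D instantaneous-source solution, setting ∂C/∂t = 0 at fixed x gives v²t² + 2Dt − x² = 0, so t = (√(D² + v²x²) − D)/v².
√(D² + v²x²) = √(0.0566² + 2.48² × 251²) = 622.5; v² = 6.1504.
t = (622.5 − 0.0566)/6.1504 = 101 days (vs. the pure-advection estimate x/v = 101 d).

101 days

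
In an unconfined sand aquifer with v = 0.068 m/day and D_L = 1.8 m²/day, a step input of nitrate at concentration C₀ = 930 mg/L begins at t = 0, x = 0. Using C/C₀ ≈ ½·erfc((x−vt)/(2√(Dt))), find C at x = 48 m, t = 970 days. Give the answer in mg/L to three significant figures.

For a continuous step input, C/C₀ ≈ ½·erfc((x−vt)/(2√(Dt))).
vt = 0.068 × 970 = 65.96 m and 2√(Dt) = 2√(1.8 × 970) = 83.57 m.
Argument (x−vt)/(2√(Dt)) = (48 − 65.96)/83.57 = -0.2149; ½·erfc(-0.2149) = 0.6194.
C = 930 × 0.6194 = 576 mg/L.

576 mg/L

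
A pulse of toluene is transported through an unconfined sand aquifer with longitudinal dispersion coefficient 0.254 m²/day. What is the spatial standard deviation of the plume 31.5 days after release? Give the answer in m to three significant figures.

4.00 m

Dispersive spreading gives a Gaussian with σ² = 2Dt; advection only shifts the center.
σ = √(2 × 0.254 × 31.5) = 4.00 m.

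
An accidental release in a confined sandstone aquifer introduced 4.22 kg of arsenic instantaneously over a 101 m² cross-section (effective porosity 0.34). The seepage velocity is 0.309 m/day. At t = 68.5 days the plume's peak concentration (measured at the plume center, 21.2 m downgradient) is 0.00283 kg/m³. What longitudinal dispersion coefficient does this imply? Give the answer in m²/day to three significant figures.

2.19 m²/day

At the plume center C_max = M/(n_e·A·√(4πDt)), so D = M²/(4πt·(n_e·A·C_max)²).
n_e·A·C_max = 0.34 × 101 × 0.00283 = 0.09718 kg/m.
D = 4.22²/(4π × 68.5 × 0.09718²) = 2.19 m²/day.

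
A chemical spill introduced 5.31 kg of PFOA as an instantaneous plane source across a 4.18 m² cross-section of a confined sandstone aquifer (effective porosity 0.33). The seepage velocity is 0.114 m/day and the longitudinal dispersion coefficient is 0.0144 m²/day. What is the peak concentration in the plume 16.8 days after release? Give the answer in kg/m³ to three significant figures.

2.21 kg/m³

The peak of an instantaneous 1D plume sits at x = vt; there the Gaussian factor is 1 and C_max = M/(n_e·A·√(4πDt)), where n_e·A is the pore area the mass is dissolved in.
√(4πDt) = √(4π × 0.0144 × 16.8) = 1.744 m, so C_max = 5.31/(0.33 × 4.18 × 1.744) = 2.21 kg/m³.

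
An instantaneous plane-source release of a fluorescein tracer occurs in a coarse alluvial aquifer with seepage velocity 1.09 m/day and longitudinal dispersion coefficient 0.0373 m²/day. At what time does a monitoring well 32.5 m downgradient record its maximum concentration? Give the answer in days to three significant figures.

29.8 days

For the 1D instantaneous-source solution, setting ∂C/∂t = 0 at fixed x gives v²t² + 2Dt − x² = 0, so t = (√(D² + v²x²) − D)/v².
√(D² + v²x²) = √(0.0373² + 1.09² × 32.5²) = 35.43; v² = 1.1881.
t = (35.43 − 0.0373)/1.1881 = 29.8 days (vs. the pure-advection estimate x/v = 29.8 d).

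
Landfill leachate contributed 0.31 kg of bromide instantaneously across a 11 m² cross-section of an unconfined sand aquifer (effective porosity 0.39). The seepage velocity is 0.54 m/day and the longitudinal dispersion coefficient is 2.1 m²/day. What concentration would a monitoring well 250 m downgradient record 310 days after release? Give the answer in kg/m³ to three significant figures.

For an instantaneous plane source, C(x,t) = M/(n_e·A·√(4πDt)) · exp(−(x−vt)²/(4Dt)), with n_e·A the pore (flow) area.
Plume center vt = 0.54 × 310 = 167.4 m, so the well at 250 m is 82.6 m downgradient of the peak.
√(4πDt) = 90.45 m, giving peak height M/(n_e·A·√(4πDt)) = 0.31/(0.39 × 11 × 90.45) = 0.0007989 kg/m³.
(x−vt)²/(4Dt) = (82.6)²/(4 × 2.1 × 310) = 2.620; exp(−2.620) = 0.07280.
C = 0.0007989 × 0.07280 = 5.82e-05 kg/m³.

5.82e-05 kg/m³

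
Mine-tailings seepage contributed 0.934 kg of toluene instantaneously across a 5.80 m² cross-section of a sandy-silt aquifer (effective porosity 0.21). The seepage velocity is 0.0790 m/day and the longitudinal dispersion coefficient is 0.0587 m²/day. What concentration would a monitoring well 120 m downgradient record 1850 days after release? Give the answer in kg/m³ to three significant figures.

For an instantaneous plane source, C(x,t) = M/(n_e·A·√(4πDt)) · exp(−(x−vt)²/(4Dt)), with n_e·A the pore (flow) area.
Plume center vt = 0.0790 × 1850 = 146.15 m, so the well at 120 m is 26.15 m upgradient of the peak.
√(4πDt) = 36.94 m, giving peak height M/(n_e·A·√(4πDt)) = 0.934/(0.21 × 5.80 × 36.94) = 0.02076 kg/m³.
(x−vt)²/(4Dt) = (-26.15)²/(4 × 0.0587 × 1850) = 1.574; exp(−1.574) = 0.2072.
C = 0.02076 × 0.2072 = 0.00430 kg/m³.

0.00430 kg/m³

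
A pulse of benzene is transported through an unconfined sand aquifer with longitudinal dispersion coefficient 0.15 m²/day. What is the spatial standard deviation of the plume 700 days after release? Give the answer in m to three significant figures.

Dispersive spreading gives a Gaussian with σ² = 2Dt; advection only shifts the center.
σ = √(2 × 0.15 × 700) = 14.5 m.

14.5 m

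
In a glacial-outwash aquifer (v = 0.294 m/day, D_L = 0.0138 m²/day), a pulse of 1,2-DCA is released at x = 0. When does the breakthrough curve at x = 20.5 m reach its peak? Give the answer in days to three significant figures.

For the 1D instantaneous-source solution, setting ∂C/∂t = 0 at fixed x gives v²t² + 2Dt − x² = 0, so t = (√(D² + v²x²) − D)/v².
√(D² + v²x²) = √(0.0138² + 0.294² × 20.5²) = 6.027; v² = 0.086436.
t = (6.027 − 0.0138)/0.086436 = 69.6 days (vs. the pure-advection estimate x/v = 69.7 d).

69.6 days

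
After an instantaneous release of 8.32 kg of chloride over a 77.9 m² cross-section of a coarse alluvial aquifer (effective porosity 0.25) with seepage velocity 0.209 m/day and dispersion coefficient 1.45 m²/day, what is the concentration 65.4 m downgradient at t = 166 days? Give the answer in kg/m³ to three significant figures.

For an instantaneous plane source, C(x,t) = M/(n_e·A·√(4πDt)) · exp(−(x−vt)²/(4Dt)), with n_e·A the pore (flow) area.
Plume center vt = 0.209 × 166 = 34.694 m, so the well at 65.4 m is 30.706 m downgradient of the peak.
√(4πDt) = 55.00 m, giving peak height M/(n_e·A·√(4πDt)) = 8.32/(0.25 × 77.9 × 55.00) = 0.007768 kg/m³.
(x−vt)²/(4Dt) = (30.706)²/(4 × 1.45 × 166) = 0.9793; exp(−0.9793) = 0.3756.
C = 0.007768 × 0.3756 = 0.00292 kg/m³.

0.00292 kg/m³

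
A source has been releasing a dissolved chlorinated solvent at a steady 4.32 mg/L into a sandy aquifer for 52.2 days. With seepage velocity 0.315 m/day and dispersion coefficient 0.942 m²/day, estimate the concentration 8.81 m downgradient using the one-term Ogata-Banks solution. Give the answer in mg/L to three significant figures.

For a continuous step input, C/C₀ ≈ ½·erfc((x−vt)/(2√(Dt))).
vt = 0.315 × 52.2 = 16.443 m and 2√(Dt) = 2√(0.942 × 52.2) = 14.02 m.
Argument (x−vt)/(2√(Dt)) = (8.81 − 16.443)/14.02 = -0.5444; ½·erfc(-0.5444) = 0.7793.
C = 4.32 × 0.7793 = 3.37 mg/L.

3.37 mg/L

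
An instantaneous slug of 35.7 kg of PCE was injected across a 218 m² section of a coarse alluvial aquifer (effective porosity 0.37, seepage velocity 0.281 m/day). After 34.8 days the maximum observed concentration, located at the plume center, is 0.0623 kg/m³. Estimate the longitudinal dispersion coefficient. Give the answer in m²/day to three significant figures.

At the plume center C_max = M/(n_e·A·√(4πDt)), so D = M²/(4πt·(n_e·A·C_max)²).
n_e·A·C_max = 0.37 × 218 × 0.0623 = 5.025 kg/m.
D = 35.7²/(4π × 34.8 × 5.025²) = 0.115 m²/day.

0.115 m²/day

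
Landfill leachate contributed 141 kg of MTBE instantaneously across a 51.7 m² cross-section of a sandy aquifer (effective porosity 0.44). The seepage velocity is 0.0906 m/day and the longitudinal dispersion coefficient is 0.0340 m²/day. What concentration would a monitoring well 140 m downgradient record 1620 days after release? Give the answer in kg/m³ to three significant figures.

0.191 kg/m³

For an instantaneous plane source, C(x,t) = M/(n_e·A·√(4πDt)) · exp(−(x−vt)²/(4Dt)), with n_e·A the pore (flow) area.
Plume center vt = 0.0906 × 1620 = 146.772 m, so the well at 140 m is 6.772 m upgradient of the peak.
√(4πDt) = 26.31 m, giving peak height M/(n_e·A·√(4πDt)) = 141/(0.44 × 51.7 × 26.31) = 0.2356 kg/m³.
(x−vt)²/(4Dt) = (-6.772)²/(4 × 0.0340 × 1620) = 0.2082; exp(−0.2082) = 0.8120.
C = 0.2356 × 0.8120 = 0.191 kg/m³.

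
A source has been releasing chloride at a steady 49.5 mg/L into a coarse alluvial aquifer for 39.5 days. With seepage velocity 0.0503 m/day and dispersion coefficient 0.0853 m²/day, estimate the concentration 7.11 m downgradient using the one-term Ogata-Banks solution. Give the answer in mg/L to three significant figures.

For a continuous step input, C/C₀ ≈ ½·erfc((x−vt)/(2√(Dt))).
vt = 0.0503 × 39.5 = 1.98685 m and 2√(Dt) = 2√(0.0853 × 39.5) = 3.671 m.
Argument (x−vt)/(2√(Dt)) = (7.11 − 1.98685)/3.671 = 1.396; ½·erfc(1.396) = 0.02418.
C = 49.5 × 0.02418 = 1.20 mg/L.

1.20 mg/L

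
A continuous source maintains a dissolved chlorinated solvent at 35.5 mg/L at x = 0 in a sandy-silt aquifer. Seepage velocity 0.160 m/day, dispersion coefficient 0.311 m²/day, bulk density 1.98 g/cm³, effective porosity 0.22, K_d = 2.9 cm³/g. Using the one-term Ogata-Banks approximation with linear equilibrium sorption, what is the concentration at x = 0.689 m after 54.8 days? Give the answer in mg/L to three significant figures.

13.2 mg/L

Retardation factor R = 1 + ρ_b·K_d/n = 1 + 1.98 × 2.9/0.22 = 27.10.
Sorption retards both mechanisms: v_R = v/R = 0.005904 m/day, D_R = D/R = 0.01148 m²/day.
v_R·t = 0.005904 × 54.8 = 0.3235392 m; 2√(D_R t) = 1.586 m; argument = (0.689 − 0.3235392)/1.586 = 0.2304.
C = C₀ × ½·erfc(0.2304) = 35.5 × 0.3723 = 13.2 mg/L.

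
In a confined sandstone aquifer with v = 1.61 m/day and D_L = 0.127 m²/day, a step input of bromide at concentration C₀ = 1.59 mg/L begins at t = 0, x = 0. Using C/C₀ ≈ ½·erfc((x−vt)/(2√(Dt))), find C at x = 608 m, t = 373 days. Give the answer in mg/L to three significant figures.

For a continuous step input, C/C₀ ≈ ½·erfc((x−vt)/(2√(Dt))).
vt = 1.61 × 373 = 600.53 m and 2√(Dt) = 2√(0.127 × 373) = 13.77 m.
Argument (x−vt)/(2√(Dt)) = (608 − 600.53)/13.77 = 0.5425; ½·erfc(0.5425) = 0.2215.
C = 1.59 × 0.2215 = 0.352 mg/L.

0.352 mg/L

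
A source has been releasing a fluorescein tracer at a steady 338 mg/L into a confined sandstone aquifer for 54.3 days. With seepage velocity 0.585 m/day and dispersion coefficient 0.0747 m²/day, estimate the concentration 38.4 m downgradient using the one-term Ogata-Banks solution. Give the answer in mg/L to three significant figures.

3.35 mg/L

For a continuous step input, C/C₀ ≈ ½·erfc((x−vt)/(2√(Dt))).
vt = 0.585 × 54.3 = 31.7655 m and 2√(Dt) = 2√(0.0747 × 54.3) = 4.028 m.
Argument (x−vt)/(2√(Dt)) = (38.4 − 31.7655)/4.028 = 1.647; ½·erfc(1.647) = 0.009924.
C = 338 × 0.009924 = 3.35 mg/L.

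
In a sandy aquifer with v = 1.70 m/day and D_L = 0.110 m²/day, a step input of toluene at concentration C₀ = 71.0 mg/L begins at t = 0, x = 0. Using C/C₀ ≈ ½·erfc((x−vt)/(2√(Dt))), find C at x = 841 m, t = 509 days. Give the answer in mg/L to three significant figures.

70.2 mg/L

For a continuous step input, C/C₀ ≈ ½·erfc((x−vt)/(2√(Dt))).
vt = 1.70 × 509 = 865.3 m and 2√(Dt) = 2√(0.110 × 509) = 14.97 m.
Argument (x−vt)/(2√(Dt)) = (841 − 865.3)/14.97 = -1.623; ½·erfc(-1.623) = 0.9891.
C = 71.0 × 0.9891 = 70.2 mg/L.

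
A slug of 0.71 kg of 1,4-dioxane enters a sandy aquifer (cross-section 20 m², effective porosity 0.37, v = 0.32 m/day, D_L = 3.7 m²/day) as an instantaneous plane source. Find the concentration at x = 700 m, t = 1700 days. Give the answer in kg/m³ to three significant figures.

0.000130 kg/m³

For an instantaneous plane source, C(x,t) = M/(n_e·A·√(4πDt)) · exp(−(x−vt)²/(4Dt)), with n_e·A the pore (flow) area.
Plume center vt = 0.32 × 1700 = 544 m, so the well at 700 m is 156 m downgradient of the peak.
√(4πDt) = 281.1 m, giving peak height M/(n_e·A·√(4πDt)) = 0.71/(0.37 × 20 × 281.1) = 0.0003413 kg/m³.
(x−vt)²/(4Dt) = (156)²/(4 × 3.7 × 1700) = 0.9672; exp(−0.9672) = 0.3801.
C = 0.0003413 × 0.3801 = 0.000130 kg/m³.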